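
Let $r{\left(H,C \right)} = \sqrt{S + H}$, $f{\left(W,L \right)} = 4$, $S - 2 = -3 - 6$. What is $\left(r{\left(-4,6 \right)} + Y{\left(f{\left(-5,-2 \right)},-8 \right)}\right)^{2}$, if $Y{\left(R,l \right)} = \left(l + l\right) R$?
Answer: $\left(64 - i \sqrt{11}\right)^{2} \approx 4085.0 - 424.53 i$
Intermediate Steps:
$S = -7$ ($S = 2 - 9 = -7$)
$r{\left(H,C \right)} = \sqrt{-7 + H}$
$Y{\left(R,l \right)} = 2 R l$ ($Y{\left(R,l \right)} = 2 l R = 2 R l$)
$\left(r{\left(-4,6 \right)} + Y{\left(f{\left(-5,-2 \right)},-8 \right)}\right)^{2} = \left(\sqrt{-7 - 4} + 2 \cdot 4 \left(-8\right)\right)^{2} = \left(\sqrt{-11} - 64\right)^{2} = \left(i \sqrt{11} - 64\right)^{2} = \left(-64 + i \sqrt{11}\right)^{2}$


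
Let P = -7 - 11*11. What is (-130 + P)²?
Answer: 66564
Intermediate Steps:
P = -128 (P = -7 - 121 = -128)
(-130 + P)² = (-130 - 128)² = (-258)² = 66564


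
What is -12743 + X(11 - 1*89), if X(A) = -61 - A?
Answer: -12726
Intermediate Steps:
-12743 + X(11 - 1*89) = -12743 + (-61 - (11 - 1*89)) = -12743 + (-61 - (11 - 89)) = -12743 + (-61 - 1*(-78)) = -12743 + (-61 + 78) = -12743 + 17 = -12726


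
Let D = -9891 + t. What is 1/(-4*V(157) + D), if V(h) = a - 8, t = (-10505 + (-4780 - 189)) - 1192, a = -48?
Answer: -1/26333 ≈ -3.7975e-5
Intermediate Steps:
t = -16666 (t = (-10505 - 4969) - 1192 = -15474 - 1192 = -16666)
V(h) = -56 (V(h) = -48 - 8 = -56)
D = -26557 (D = -9891 - 16666 = -26557)
1/(-4*V(157) + D) = 1/(-4*(-56) - 26557) = 1/(224 - 26557) = 1/(-26333) = -1/26333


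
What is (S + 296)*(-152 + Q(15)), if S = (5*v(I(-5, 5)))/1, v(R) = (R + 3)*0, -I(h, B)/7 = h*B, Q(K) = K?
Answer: -40552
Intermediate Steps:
I(h, B) = -7*B*h (I(h, B) = -7*h*B = -7*B*h)
v(R) = 0 (v(R) = (3 + R)*0 = 0)
S = 0 (S = (5*0)/1 = 0*1 = 0)
(S + 296)*(-152 + Q(15)) = (0 + 296)*(-152 + 15) = 296*(-137) = -40552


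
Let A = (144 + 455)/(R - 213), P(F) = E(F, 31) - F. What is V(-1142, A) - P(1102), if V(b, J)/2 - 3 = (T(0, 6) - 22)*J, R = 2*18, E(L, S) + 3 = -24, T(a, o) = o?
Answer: 220063/177 ≈ 1243.3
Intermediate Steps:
E(L, S) = -27 (E(L, S) = -3 - 24 = -27)
P(F) = -27 - F
R = 36
A = -599/177 (A = (144 + 455)/(36 - 213) = 599/(-177) = 599*(-1/177) = -599/177 ≈ -3.3842)
V(b, J) = 6 - 32*J (V(b, J) = 6 + 2*((6 - 22)*J) = 6 + 2*(-16*J) = 6 - 32*J)
V(-1142, A) - P(1102) = (6 - 32*(-599/177)) - (-27 - 1*1102) = (6 + 19168/177) - (-27 - 1102) = 20230/177 - 1*(-1129) = 20230/177 + 1129 = 220063/177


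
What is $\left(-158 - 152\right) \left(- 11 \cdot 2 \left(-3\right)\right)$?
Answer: $-20460$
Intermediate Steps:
$\left(-158 - 152\right) \left(- 11 \cdot 2 \left(-3\right)\right) = - 310 \left(\left(-11\right) \left(-6\right)\right) = \left(-310\right) 66 = -20460$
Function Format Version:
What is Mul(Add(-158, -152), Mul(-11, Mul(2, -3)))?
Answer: -20460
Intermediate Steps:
Mul(Add(-158, -152), Mul(-11, Mul(2, -3))) = Mul(-310, Mul(-11, -6)) = Mul(-310, 66) = -20460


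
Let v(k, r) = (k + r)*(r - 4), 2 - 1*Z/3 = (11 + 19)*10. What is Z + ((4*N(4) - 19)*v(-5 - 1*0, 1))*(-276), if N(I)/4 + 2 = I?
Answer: -43950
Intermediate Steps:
Z = -894 (Z = 6 - 3*(11 + 19)*10 = 6 - 90*10 = 6 - 3*300 = 6 - 900 = -894)
N(I) = -8 + 4*I
v(k, r) = (-4 + r)*(k + r) (v(k, r) = (k + r)*(-4 + r) = (-4 + r)*(k + r))
Z + ((4*N(4) - 19)*v(-5 - 1*0, 1))*(-276) = -894 + ((4*(-8 + 4*4) - 19)*(1² - 4*(-5 - 1*0) - 4*1 + (-5 - 1*0)*1))*(-276) = -894 + ((4*(-8 + 16) - 19)*(1 - 4*(-5 + 0) - 4 + (-5 + 0)*1))*(-276) = -894 + ((4*8 - 19)*(1 - 4*(-5) - 4 - 5*1))*(-276) = -894 + ((32 - 19)*(1 + 20 - 4 - 5))*(-276) = -894 + (13*12)*(-276) = -894 + 156*(-276) = -894 - 43056 = -43950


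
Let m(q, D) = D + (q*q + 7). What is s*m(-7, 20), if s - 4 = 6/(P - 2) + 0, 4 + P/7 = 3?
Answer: 760/3 ≈ 253.33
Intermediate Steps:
P = -7 (P = -28 + 7*3 = -28 + 21 = -7)
m(q, D) = 7 + D + q² (m(q, D) = D + (q² + 7) = D + (7 + q²) = 7 + D + q²)
s = 10/3 (s = 4 + (6/(-7 - 2) + 0) = 4 + (6/(-9) + 0) = 4 + (-⅑*6 + 0) = 4 + (-⅔ + 0) = 4 - ⅔ = 10/3 ≈ 3.3333)
s*m(-7, 20) = 10*(7 + 20 + (-7)²)/3 = 10*(7 + 20 + 49)/3 = (10/3)*76 = 760/3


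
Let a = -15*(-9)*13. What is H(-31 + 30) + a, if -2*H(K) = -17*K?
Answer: 3493/2 ≈ 1746.5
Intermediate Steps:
H(K) = 17*K/2 (H(K) = -(-17)*K/2 = 17*K/2)
a = 1755 (a = 135*13 = 1755)
H(-31 + 30) + a = 17*(-31 + 30)/2 + 1755 = (17/2)*(-1) + 1755 = -17/2 + 1755 = 3493/2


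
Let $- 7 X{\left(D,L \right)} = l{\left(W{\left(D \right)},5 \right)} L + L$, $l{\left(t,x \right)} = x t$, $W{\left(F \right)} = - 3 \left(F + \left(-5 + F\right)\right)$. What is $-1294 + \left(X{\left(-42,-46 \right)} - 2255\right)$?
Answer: $\frac{36613}{7} \approx 5230.4$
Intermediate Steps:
$W{\left(F \right)} = 15 - 6 F$ ($W{\left(F \right)} = - 3 \left(-5 + 2 F\right) = 15 - 6 F$)
$l{\left(t,x \right)} = t x$
$X{\left(D,L \right)} = - \frac{L}{7} - \frac{L \left(75 - 30 D\right)}{7}$ ($X{\left(D,L \right)} = - \frac{\left(15 - 6 D\right) 5 L + L}{7} = - \frac{\left(75 - 30 D\right) L + L}{7} = - \frac{L \left(75 - 30 D\right) + L}{7} = - \frac{L + L \left(75 - 30 D\right)}{7} = - \frac{L}{7} - \frac{L \left(75 - 30 D\right)}{7}$)
$-1294 + \left(X{\left(-42,-46 \right)} - 2255\right) = -1294 - \left(2255 + \frac{92 \left(-38 + 15 \left(-42\right)\right)}{7}\right) = -1294 - \left(2255 + \frac{92 \left(-38 - 630\right)}{7}\right) = -1294 - \left(2255 + \frac{92}{7} \left(-668\right)\right) = -1294 + \left(\frac{61456}{7} - 2255\right) = -1294 + \frac{45671}{7} = \frac{36613}{7}$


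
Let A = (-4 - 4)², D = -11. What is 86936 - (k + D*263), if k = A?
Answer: 89765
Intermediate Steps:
A = 64 (A = (-8)² = 64)
k = 64
86936 - (k + D*263) = 86936 - (64 - 11*263) = 86936 - (64 - 2893) = 86936 - 1*(-2829) = 86936 + 2829 = 89765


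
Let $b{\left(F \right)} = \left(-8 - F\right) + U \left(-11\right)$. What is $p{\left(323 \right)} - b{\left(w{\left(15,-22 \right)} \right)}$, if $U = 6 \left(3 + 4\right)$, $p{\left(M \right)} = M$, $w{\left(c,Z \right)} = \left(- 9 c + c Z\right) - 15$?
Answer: $313$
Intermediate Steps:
$w{\left(c,Z \right)} = -15 - 9 c + Z c$ ($w{\left(c,Z \right)} = \left(- 9 c + Z c\right) - 15 = -15 - 9 c + Z c$)
$U = 42$ ($U = 6 \cdot 7 = 42$)
$b{\left(F \right)} = -470 - F$ ($b{\left(F \right)} = \left(-8 - F\right) + 42 \left(-11\right) = \left(-8 - F\right) - 462 = -470 - F$)
$p{\left(323 \right)} - b{\left(w{\left(15,-22 \right)} \right)} = 323 - \left(-470 - \left(-15 - 135 - 330\right)\right) = 323 - \left(-470 - -480\right) = 323 - \left(-470 + 480\right) = 323 - 10 = 313$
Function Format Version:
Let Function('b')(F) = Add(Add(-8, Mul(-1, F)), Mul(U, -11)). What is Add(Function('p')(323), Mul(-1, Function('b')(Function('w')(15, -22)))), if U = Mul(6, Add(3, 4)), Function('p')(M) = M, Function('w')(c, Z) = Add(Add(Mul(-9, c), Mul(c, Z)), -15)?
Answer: 313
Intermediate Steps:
Function('w')(c, Z) = Add(-15, Mul(-9, c), Mul(Z, c)) (Function('w')(c, Z) = Add(Add(Mul(-9, c), Mul(Z, c)), -15) = Add(-15, Mul(-9, c), Mul(Z, c)))
U = 42 (U = Mul(6, 7) = 42)
Function('b')(F) = Add(-470, Mul(-1, F)) (Function('b')(F) = Add(Add(-8, Mul(-1, F)), Mul(42, -11)) = Add(Add(-8, Mul(-1, F)), -462) = Add(-470, Mul(-1, F)))
Add(Function('p')(323), Mul(-1, Function('b')(Function('w')(15, -22)))) = Add(323, Mul(-1, Add(-470, Mul(-1, Add(-15, Mul(-9, 15), Mul(-22, 15)))))) = Add(323, Mul(-1, Add(-470, Mul(-1, Add(-15, -135, -330))))) = Add(323, Mul(-1, Add(-470, Mul(-1, -480)))) = Add(323, Mul(-1, Add(-470, 480))) = Add(323, Mul(-1, 10)) = Add(323, -10) = 313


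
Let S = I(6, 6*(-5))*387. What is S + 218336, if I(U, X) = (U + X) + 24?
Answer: 218336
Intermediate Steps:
I(U, X) = 24 + U + X
S = 0 (S = (24 + 6 + 6*(-5))*387 = (24 + 6 - 30)*387 = 0*387 = 0)
S + 218336 = 0 + 218336 = 218336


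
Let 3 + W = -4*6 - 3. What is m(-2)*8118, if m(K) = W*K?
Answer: 487080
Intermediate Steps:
W = -30 (W = -3 + (-4*6 - 3) = -3 + (-24 - 3) = -3 - 27 = -30)
m(K) = -30*K
m(-2)*8118 = -30*(-2)*8118 = 60*8118 = 487080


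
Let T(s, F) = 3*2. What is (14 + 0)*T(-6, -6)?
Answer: 84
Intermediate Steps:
T(s, F) = 6
(14 + 0)*T(-6, -6) = (14 + 0)*6 = 14*6 = 84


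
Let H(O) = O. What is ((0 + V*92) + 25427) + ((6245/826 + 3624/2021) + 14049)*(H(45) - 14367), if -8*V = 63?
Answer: -48010161843263/238478 ≈ -2.0132e+8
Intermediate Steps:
V = -63/8 (V = -1/8*63 = -63/8 ≈ -7.8750)
((0 + V*92) + 25427) + ((6245/826 + 3624/2021) + 14049)*(H(45) - 14367) = ((0 - 63/8*92) + 25427) + ((6245/826 + 3624/2021) + 14049)*(45 - 14367) = ((0 - 1449/2) + 25427) + ((6245*(1/826) + 3624*(1/2021)) + 14049)*(-14322) = (-1449/2 + 25427) + ((6245/826 + 3624/2021) + 14049)*(-14322) = 49405/2 + (15614569/1669346 + 14049)*(-14322) = 49405/2 + (23468256523/1669346)*(-14322) = 49405/2 - 24008026423029/119239 = -48010161843263/238478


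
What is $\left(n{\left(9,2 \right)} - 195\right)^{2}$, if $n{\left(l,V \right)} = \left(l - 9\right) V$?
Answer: $38025$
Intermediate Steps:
$n{\left(l,V \right)} = V \left(-9 + l\right)$ ($n{\left(l,V \right)} = \left(-9 + l\right) V = V \left(-9 + l\right)$)
$\left(n{\left(9,2 \right)} - 195\right)^{2} = \left(2 \left(-9 + 9\right) - 195\right)^{2} = \left(2 \cdot 0 - 195\right)^{2} = \left(0 - 195\right)^{2} = \left(-195\right)^{2} = 38025$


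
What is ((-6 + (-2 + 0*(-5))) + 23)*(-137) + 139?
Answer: -1916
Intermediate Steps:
((-6 + (-2 + 0*(-5))) + 23)*(-137) + 139 = ((-6 + (-2 + 0)) + 23)*(-137) + 139 = ((-6 - 2) + 23)*(-137) + 139 = (-8 + 23)*(-137) + 139 = 15*(-137) + 139 = -2055 + 139 = -1916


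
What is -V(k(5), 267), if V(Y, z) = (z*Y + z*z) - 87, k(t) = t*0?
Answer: -71202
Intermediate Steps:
k(t) = 0
V(Y, z) = -87 + z**2 + Y*z (V(Y, z) = (Y*z + z**2) - 87 = (z**2 + Y*z) - 87 = -87 + z**2 + Y*z)
-V(k(5), 267) = -(-87 + 267**2 + 0*267) = -(-87 + 71289 + 0) = -1*71202 = -71202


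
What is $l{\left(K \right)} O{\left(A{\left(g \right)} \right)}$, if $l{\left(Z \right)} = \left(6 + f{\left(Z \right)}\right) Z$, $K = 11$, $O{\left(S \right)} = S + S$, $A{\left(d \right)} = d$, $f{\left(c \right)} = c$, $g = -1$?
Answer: $-374$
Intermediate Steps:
$O{\left(S \right)} = 2 S$
$l{\left(Z \right)} = Z \left(6 + Z\right)$ ($l{\left(Z \right)} = \left(6 + Z\right) Z = Z \left(6 + Z\right)$)
$l{\left(K \right)} O{\left(A{\left(g \right)} \right)} = 11 \left(6 + 11\right) 2 \left(-1\right) = 11 \cdot 17 \left(-2\right) = 187 \left(-2\right) = -374$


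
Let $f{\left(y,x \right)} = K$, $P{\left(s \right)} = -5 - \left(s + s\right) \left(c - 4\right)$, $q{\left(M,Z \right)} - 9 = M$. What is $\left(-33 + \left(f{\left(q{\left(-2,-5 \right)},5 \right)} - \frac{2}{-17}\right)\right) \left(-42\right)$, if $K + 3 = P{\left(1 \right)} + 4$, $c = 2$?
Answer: $\frac{23478}{17} \approx 1381.1$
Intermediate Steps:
$q{\left(M,Z \right)} = 9 + M$
$P{\left(s \right)} = -5 + 4 s$ ($P{\left(s \right)} = -5 - \left(s + s\right) \left(2 - 4\right) = -5 - 2 s \left(-2\right) = -5 - - 4 s = -5 + 4 s$)
$K = 0$ ($K = -3 + \left(\left(-5 + 4 \cdot 1\right) + 4\right) = -3 + \left(\left(-5 + 4\right) + 4\right) = -3 + \left(-1 + 4\right) = -3 + 3 = 0$)
$f{\left(y,x \right)} = 0$
$\left(-33 + \left(f{\left(q{\left(-2,-5 \right)},5 \right)} - \frac{2}{-17}\right)\right) \left(-42\right) = \left(-33 + \left(0 - \frac{2}{-17}\right)\right) \left(-42\right) = \left(-33 + \left(0 - 2 \left(- \frac{1}{17}\right)\right)\right) \left(-42\right) = \left(-33 + \left(0 - - \frac{2}{17}\right)\right) \left(-42\right) = \left(-33 + \left(0 + \frac{2}{17}\right)\right) \left(-42\right) = \left(-33 + \frac{2}{17}\right) \left(-42\right) = \left(- \frac{559}{17}\right) \left(-42\right) = \frac{23478}{17}$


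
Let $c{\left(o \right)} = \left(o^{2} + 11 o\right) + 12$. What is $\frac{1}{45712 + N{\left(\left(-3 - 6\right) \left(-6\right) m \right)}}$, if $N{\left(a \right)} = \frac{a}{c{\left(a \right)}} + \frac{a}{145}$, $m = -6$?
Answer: $\frac{1225540}{56019142117} \approx 2.1877 \cdot 10^{-5}$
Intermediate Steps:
$c{\left(o \right)} = 12 + o^{2} + 11 o$
$N{\left(a \right)} = \frac{a}{145} + \frac{a}{12 + a^{2} + 11 a}$ ($N{\left(a \right)} = \frac{a}{12 + a^{2} + 11 a} + \frac{a}{145} = \frac{a}{145} + \frac{a}{12 + a^{2} + 11 a}$)
$\frac{1}{45712 + N{\left(\left(-3 - 6\right) \left(-6\right) m \right)}} = \frac{1}{45712 + \frac{\left(-3 - 6\right) \left(-6\right) \left(-6\right) \left(157 + \left(\left(-3 - 6\right) \left(-6\right) \left(-6\right)\right)^{2} + 11 \left(-3 - 6\right) \left(-6\right) \left(-6\right)\right)}{145 \left(12 + \left(\left(-3 - 6\right) \left(-6\right) \left(-6\right)\right)^{2} + 11 \left(-3 - 6\right) \left(-6\right) \left(-6\right)\right)}} = \frac{1}{45712 + \frac{\left(-9\right) \left(-6\right) \left(-6\right) \left(157 + \left(\left(-9\right) \left(-6\right) \left(-6\right)\right)^{2} + 11 \left(-9\right) \left(-6\right) \left(-6\right)\right)}{145 \left(12 + \left(\left(-9\right) \left(-6\right) \left(-6\right)\right)^{2} + 11 \left(-9\right) \left(-6\right) \left(-6\right)\right)}} = \frac{1}{45712 + \frac{54 \left(-6\right) \left(157 + \left(54 \left(-6\right)\right)^{2} + 11 \cdot 54 \left(-6\right)\right)}{145 \left(12 + \left(54 \left(-6\right)\right)^{2} + 11 \cdot 54 \left(-6\right)\right)}} = \frac{1}{45712 + \frac{1}{145} \left(-324\right) \frac{1}{12 + \left(-324\right)^{2} + 11 \left(-324\right)} \left(157 + \left(-324\right)^{2} + 11 \left(-324\right)\right)} = \frac{1}{45712 + \frac{1}{145} \left(-324\right) \frac{1}{12 + 104976 - 3564} \left(157 + 104976 - 3564\right)} = \frac{1}{45712 + \frac{1}{145} \left(-324\right) \frac{1}{101424} \cdot 101569} = \frac{1}{45712 - \frac{2742363}{1225540}} = \frac{1}{\frac{56019142117}{1225540}} = \frac{1225540}{56019142117}$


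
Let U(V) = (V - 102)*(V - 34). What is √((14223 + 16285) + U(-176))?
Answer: 2*√22222 ≈ 298.14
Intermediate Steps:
U(V) = (-102 + V)*(-34 + V)
√((14223 + 16285) + U(-176)) = √((14223 + 16285) + (3468 + (-176)² - 136*(-176))) = √(30508 + (3468 + 30976 + 23936)) = √(30508 + 58380) = √88888 = 2*√22222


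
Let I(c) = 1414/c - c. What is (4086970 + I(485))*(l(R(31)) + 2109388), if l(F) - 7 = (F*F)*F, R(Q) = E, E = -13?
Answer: 4176353993807522/485 ≈ 8.6110e+12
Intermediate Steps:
R(Q) = -13
l(F) = 7 + F³ (l(F) = 7 + (F*F)*F = 7 + F²*F = 7 + F³)
I(c) = -c + 1414/c
(4086970 + I(485))*(l(R(31)) + 2109388) = (4086970 + (-1*485 + 1414/485))*((7 + (-13)³) + 2109388) = (4086970 + (-485 + 1414*(1/485)))*((7 - 2197) + 2109388) = (4086970 + (-485 + 1414/485))*(-2190 + 2109388) = (4086970 - 233811/485)*2107198 = (1981946639/485)*2107198 = 4176353993807522/485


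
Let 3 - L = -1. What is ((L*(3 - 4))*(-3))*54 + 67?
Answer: 715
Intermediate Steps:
L = 4 (L = 3 - 1*(-1) = 3 + 1 = 4)
((L*(3 - 4))*(-3))*54 + 67 = ((4*(3 - 4))*(-3))*54 + 67 = ((4*(-1))*(-3))*54 + 67 = -4*(-3)*54 + 67 = 12*54 + 67 = 648 + 67 = 715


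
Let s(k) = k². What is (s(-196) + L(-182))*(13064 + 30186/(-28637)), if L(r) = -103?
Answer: 14332264277166/28637 ≈ 5.0048e+8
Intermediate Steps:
(s(-196) + L(-182))*(13064 + 30186/(-28637)) = ((-196)² - 103)*(13064 + 30186/(-28637)) = (38416 - 103)*(13064 + 30186*(-1/28637)) = 38313*(13064 - 30186/28637) = 38313*(374083582/28637) = 14332264277166/28637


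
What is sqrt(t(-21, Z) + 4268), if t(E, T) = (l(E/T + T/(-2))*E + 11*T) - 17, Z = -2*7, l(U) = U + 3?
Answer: sqrt(15422)/2 ≈ 62.093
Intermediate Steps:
l(U) = 3 + U
Z = -14
t(E, T) = -17 + 11*T + E*(3 - T/2 + E/T) (t(E, T) = ((3 + (E/T + T/(-2)))*E + 11*T) - 17 = ((3 + (E/T + T*(-1/2)))*E + 11*T) - 17 = ((3 + (E/T - T/2))*E + 11*T) - 17 = ((3 + (-T/2 + E/T))*E + 11*T) - 17 = ((3 - T/2 + E/T)*E + 11*T) - 17 = (E*(3 - T/2 + E/T) + 11*T) - 17 = (11*T + E*(3 - T/2 + E/T)) - 17 = -17 + 11*T + E*(3 - T/2 + E/T))
sqrt(t(-21, Z) + 4268) = sqrt((-17 + 3*(-21) + 11*(-14) + (-21)**2/(-14) - 1/2*(-21)*(-14)) + 4268) = sqrt((-17 - 63 - 154 + 441*(-1/14) - 147) + 4268) = sqrt((-17 - 63 - 154 - 63/2 - 147) + 4268) = sqrt(-825/2 + 4268) = sqrt(7711/2) = sqrt(15422)/2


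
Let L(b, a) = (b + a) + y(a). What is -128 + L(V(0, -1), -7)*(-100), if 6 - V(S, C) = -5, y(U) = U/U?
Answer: -628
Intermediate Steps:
y(U) = 1
V(S, C) = 11 (V(S, C) = 6 - 1*(-5) = 6 + 5 = 11)
L(b, a) = 1 + a + b (L(b, a) = (b + a) + 1 = (a + b) + 1 = 1 + a + b)
-128 + L(V(0, -1), -7)*(-100) = -128 + (1 - 7 + 11)*(-100) = -128 + 5*(-100) = -128 - 500 = -628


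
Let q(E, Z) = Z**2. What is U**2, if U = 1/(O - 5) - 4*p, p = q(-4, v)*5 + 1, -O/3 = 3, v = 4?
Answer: 20584369/196 ≈ 1.0502e+5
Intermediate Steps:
O = -9 (O = -3*3 = -9)
p = 81 (p = 4**2*5 + 1 = 16*5 + 1 = 80 + 1 = 81)
U = -4537/14 (U = 1/(-9 - 5) - 4*81 = 1/(-14) - 324 = -1/14 - 324 = -4537/14 ≈ -324.07)
U**2 = (-4537/14)**2 = 20584369/196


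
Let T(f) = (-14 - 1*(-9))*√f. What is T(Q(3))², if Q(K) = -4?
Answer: -100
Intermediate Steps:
T(f) = -5*√f (T(f) = (-14 + 9)*√f = -5*√f)
T(Q(3))² = (-10*I)² = -100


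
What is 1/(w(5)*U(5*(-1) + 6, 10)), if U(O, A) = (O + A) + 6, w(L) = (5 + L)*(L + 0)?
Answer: 1/850 ≈ 0.0011765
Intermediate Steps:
w(L) = L*(5 + L) (w(L) = (5 + L)*L = L*(5 + L))
U(O, A) = 6 + A + O (U(O, A) = (A + O) + 6 = 6 + A + O)
1/(w(5)*U(5*(-1) + 6, 10)) = 1/((5*(5 + 5))*(6 + 10 + (5*(-1) + 6))) = 1/((5*10)*(6 + 10 + (-5 + 6))) = 1/(50*(6 + 10 + 1)) = 1/(50*17) = 1/850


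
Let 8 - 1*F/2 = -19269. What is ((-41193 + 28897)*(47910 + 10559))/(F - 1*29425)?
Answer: -718934824/9129 ≈ -78753.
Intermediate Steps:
F = 38554 (F = 16 - 2*(-19269) = 16 + 38538 = 38554)
((-41193 + 28897)*(47910 + 10559))/(F - 1*29425) = ((-41193 + 28897)*(47910 + 10559))/(38554 - 1*29425) = (-12296*58469)/(38554 - 29425) = -718934824/9129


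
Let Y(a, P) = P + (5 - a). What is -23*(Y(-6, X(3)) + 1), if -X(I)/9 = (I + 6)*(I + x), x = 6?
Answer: 16491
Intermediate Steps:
X(I) = -9*(6 + I)² (X(I) = -9*(I + 6)*(I + 6) = -9*(6 + I)*(6 + I) = -9*(6 + I)²)
Y(a, P) = 5 + P - a
-23*(Y(-6, X(3)) + 1) = -23*((5 + (-324 - 108*3 - 9*3²) - 1*(-6)) + 1) = -23*((5 + (-324 - 324 - 9*9) + 6) + 1) = -23*((5 + (-324 - 324 - 81) + 6) + 1) = -23*((5 - 729 + 6) + 1) = -23*(-718 + 1) = -23*(-717) = 16491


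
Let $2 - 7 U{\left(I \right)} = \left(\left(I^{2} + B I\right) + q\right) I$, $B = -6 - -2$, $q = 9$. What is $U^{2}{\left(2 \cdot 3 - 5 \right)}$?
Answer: $\frac{16}{49} \approx 0.32653$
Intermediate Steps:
$B = -4$ ($B = -6 + 2 = -4$)
$U{\left(I \right)} = \frac{2}{7} - \frac{I \left(9 + I^{2} - 4 I\right)}{7}$ ($U{\left(I \right)} = \frac{2}{7} - \frac{\left(\left(I^{2} - 4 I\right) + 9\right) I}{7} = \frac{2}{7} - \frac{\left(9 + I^{2} - 4 I\right) I}{7} = \frac{2}{7} - \frac{I \left(9 + I^{2} - 4 I\right)}{7}$)
$U^{2}{\left(2 \cdot 3 - 5 \right)} = \left(\frac{2}{7} - \frac{9 \left(2 \cdot 3 - 5\right)}{7} - \frac{\left(2 \cdot 3 - 5\right)^{3}}{7} + \frac{4 \left(2 \cdot 3 - 5\right)^{2}}{7}\right)^{2} = \left(\frac{2}{7} - \frac{9 \left(6 - 5\right)}{7} - \frac{\left(6 - 5\right)^{3}}{7} + \frac{4 \left(6 - 5\right)^{2}}{7}\right)^{2} = \left(\frac{2}{7} - \frac{9}{7} - \frac{1^{3}}{7} + \frac{4 \cdot 1^{2}}{7}\right)^{2} = \left(\frac{2}{7} - \frac{9}{7} - \frac{1}{7} + \frac{4}{7} \cdot 1\right)^{2} = \left(\frac{2}{7} - \frac{9}{7} - \frac{1}{7} + \frac{4}{7}\right)^{2} = \left(- \frac{4}{7}\right)^{2} = \frac{16}{49}$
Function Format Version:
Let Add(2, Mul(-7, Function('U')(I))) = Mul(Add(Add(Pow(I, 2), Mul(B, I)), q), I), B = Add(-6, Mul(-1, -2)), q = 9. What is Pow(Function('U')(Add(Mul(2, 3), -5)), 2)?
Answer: Rational(16, 49) ≈ 0.32653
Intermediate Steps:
B = -4 (B = Add(-6, 2) = -4)
Function('U')(I) = Add(Rational(2, 7), Mul(Rational(-1, 7), I, Add(9, Pow(I, 2), Mul(-4, I)))) (Function('U')(I) = Add(Rational(2, 7), Mul(Rational(-1, 7), Mul(Add(Add(Pow(I, 2), Mul(-4, I)), 9), I))) = Add(Rational(2, 7), Mul(Rational(-1, 7), Mul(Add(9, Pow(I, 2), Mul(-4, I)), I))) = Add(Rational(2, 7), Mul(Rational(-1, 7), Mul(I, Add(9, Pow(I, 2), Mul(-4, I))))) = Add(Rational(2, 7), Mul(Rational(-1, 7), I, Add(9, Pow(I, 2), Mul(-4, I)))))
Pow(Function('U')(Add(Mul(2, 3), -5)), 2) = Pow(Add(Rational(2, 7), Mul(Rational(-9, 7), Add(Mul(2, 3), -5)), Mul(Rational(-1, 7), Pow(Add(Mul(2, 3), -5), 3)), Mul(Rational(4, 7), Pow(Add(Mul(2, 3), -5), 2))), 2) = Pow(Add(Rational(2, 7), Mul(Rational(-9, 7), Add(6, -5)), Mul(Rational(-1, 7), Pow(Add(6, -5), 3)), Mul(Rational(4, 7), Pow(Add(6, -5), 2))), 2) = Pow(Add(Rational(2, 7), Mul(Rational(-9, 7), 1), Mul(Rational(-1, 7), Pow(1, 3)), Mul(Rational(4, 7), Pow(1, 2))), 2) = Pow(Add(Rational(2, 7), Rational(-9, 7), Mul(Rational(-1, 7), 1), Mul(Rational(4, 7), 1)), 2) = Pow(Add(Rational(2, 7), Rational(-9, 7), Rational(-1, 7), Rational(4, 7)), 2) = Pow(Rational(-4, 7), 2) = Rational(16, 49)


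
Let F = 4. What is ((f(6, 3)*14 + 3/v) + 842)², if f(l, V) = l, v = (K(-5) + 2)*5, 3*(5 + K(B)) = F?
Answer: 535505881/625 ≈ 8.5681e+5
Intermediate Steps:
K(B) = -11/3 (K(B) = -5 + (⅓)*4 = -5 + 4/3 = -11/3)
v = -25/3 (v = (-11/3 + 2)*5 = -5/3*5 = -25/3 ≈ -8.3333)
((f(6, 3)*14 + 3/v) + 842)² = ((6*14 + 3/(-25/3)) + 842)² = ((84 + 3*(-3/25)) + 842)² = ((84 - 9/25) + 842)² = (2091/25 + 842)² = (23141/25)² = 535505881/625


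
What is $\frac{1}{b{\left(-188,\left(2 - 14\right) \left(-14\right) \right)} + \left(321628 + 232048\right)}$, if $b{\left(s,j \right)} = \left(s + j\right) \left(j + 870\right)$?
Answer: $\frac{1}{532916} \approx 1.8765 \cdot 10^{-6}$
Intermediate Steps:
$b{\left(s,j \right)} = \left(870 + j\right) \left(j + s\right)$ ($b{\left(s,j \right)} = \left(j + s\right) \left(870 + j\right) = \left(870 + j\right) \left(j + s\right)$)
$\frac{1}{b{\left(-188,\left(2 - 14\right) \left(-14\right) \right)} + \left(321628 + 232048\right)} = \frac{1}{\left(\left(\left(2 - 14\right) \left(-14\right)\right)^{2} + 870 \left(2 - 14\right) \left(-14\right) + 870 \left(-188\right) + \left(2 - 14\right) \left(-14\right) \left(-188\right)\right) + \left(321628 + 232048\right)} = \frac{1}{\left(\left(\left(-12\right) \left(-14\right)\right)^{2} + 870 \left(\left(-12\right) \left(-14\right)\right) - 163560 + \left(-12\right) \left(-14\right) \left(-188\right)\right) + 553676} = \frac{1}{\left(168^{2} + 870 \cdot 168 - 163560 + 168 \left(-188\right)\right) + 553676} = \frac{1}{\left(28224 + 146160 - 163560 - 31584\right) + 553676} = \frac{1}{-20760 + 553676} = \frac{1}{532916}$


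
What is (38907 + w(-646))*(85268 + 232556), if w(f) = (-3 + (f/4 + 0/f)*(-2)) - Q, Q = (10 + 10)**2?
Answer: 12340152448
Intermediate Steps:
Q = 400 (Q = 20**2 = 400)
w(f) = -403 - f/2 (w(f) = (-3 + (f/4 + 0/f)*(-2)) - 1*400 = (-3 + (f*(1/4) + 0)*(-2)) - 400 = (-3 + (f/4 + 0)*(-2)) - 400 = (-3 + (f/4)*(-2)) - 400 = (-3 - f/2) - 400 = -403 - f/2)
(38907 + w(-646))*(85268 + 232556) = (38907 + (-403 - 1/2*(-646)))*(85268 + 232556) = (38907 + (-403 + 323))*317824 = (38907 - 80)*317824 = 38827*317824 = 12340152448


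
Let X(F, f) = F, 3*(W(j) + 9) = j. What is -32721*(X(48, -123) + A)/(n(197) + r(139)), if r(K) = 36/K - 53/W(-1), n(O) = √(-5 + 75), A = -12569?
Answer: -36848479123058148/526310599 + 6205992502788624*√70/526310599 ≈ 2.8642e+7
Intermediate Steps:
W(j) = -9 + j/3
n(O) = √70
r(K) = 159/28 + 36/K (r(K) = 36/K - 53/(-9 + (⅓)*(-1)) = 36/K - 53/(-9 - ⅓) = 36/K - 53/(-28/3) = 36/K - 53*(-3/28) = 36/K + 159/28 = 159/28 + 36/K)
-32721*(X(48, -123) + A)/(n(197) + r(139)) = -32721*(48 - 12569)/(√70 + (159/28 + 36/139)) = -32721*(-12521/(√70 + (159/28 + 36*(1/139)))) = -32721*(-12521/(√70 + (159/28 + 36/139))) = -32721*(-12521/(√70 + 23109/3892)) = -32721*(-12521/(23109/3892 + √70)) = -32721/(-23109/48731732 - √70/12521)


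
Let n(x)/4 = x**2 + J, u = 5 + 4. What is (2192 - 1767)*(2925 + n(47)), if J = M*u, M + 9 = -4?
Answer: 4799525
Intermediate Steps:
M = -13 (M = -9 - 4 = -13)
u = 9
J = -117 (J = -13*9 = -117)
n(x) = -468 + 4*x**2 (n(x) = 4*(x**2 - 117) = 4*(-117 + x**2) = -468 + 4*x**2)
(2192 - 1767)*(2925 + n(47)) = (2192 - 1767)*(2925 + (-468 + 4*47**2)) = 425*(2925 + (-468 + 4*2209)) = 425*(2925 + (-468 + 8836)) = 425*(2925 + 8368) = 425*11293 = 4799525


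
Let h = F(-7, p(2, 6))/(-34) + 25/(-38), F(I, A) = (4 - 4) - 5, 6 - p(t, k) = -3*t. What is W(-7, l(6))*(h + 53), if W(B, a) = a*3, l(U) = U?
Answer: 305172/323 ≈ 944.80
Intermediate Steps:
p(t, k) = 6 + 3*t (p(t, k) = 6 - (-3)*t = 6 + 3*t)
F(I, A) = -5 (F(I, A) = 0 - 5 = -5)
W(B, a) = 3*a
h = -165/323 (h = -5/(-34) + 25/(-38) = -5*(-1/34) + 25*(-1/38) = 5/34 - 25/38 = -165/323 ≈ -0.51084)
W(-7, l(6))*(h + 53) = (3*6)*(-165/323 + 53) = 18*(16954/323) = 305172/323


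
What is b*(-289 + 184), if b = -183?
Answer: 19215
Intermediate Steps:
b*(-289 + 184) = -183*(-289 + 184) = -183*(-105) = 19215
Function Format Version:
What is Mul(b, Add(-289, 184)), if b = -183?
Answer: 19215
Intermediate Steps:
Mul(b, Add(-289, 184)) = Mul(-183, Add(-289, 184)) = Mul(-183, -105) = 19215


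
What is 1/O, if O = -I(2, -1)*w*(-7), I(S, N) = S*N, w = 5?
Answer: -1/70 ≈ -0.014286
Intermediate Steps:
I(S, N) = N*S
O = -70 (O = --1*2*5*(-7) = -(-2*5)*(-7) = -(-10)*(-7) = -1*70 = -70)
1/O = 1/(-70) = -1/70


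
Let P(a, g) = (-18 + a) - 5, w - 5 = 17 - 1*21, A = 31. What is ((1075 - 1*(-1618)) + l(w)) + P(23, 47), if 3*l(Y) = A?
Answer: 8110/3 ≈ 2703.3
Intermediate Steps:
w = 1 (w = 5 + (17 - 1*21) = 5 + (17 - 21) = 5 - 4 = 1)
l(Y) = 31/3 (l(Y) = (1/3)*31 = 31/3)
P(a, g) = -23 + a
((1075 - 1*(-1618)) + l(w)) + P(23, 47) = ((1075 - 1*(-1618)) + 31/3) + (-23 + 23) = ((1075 + 1618) + 31/3) + 0 = (2693 + 31/3) + 0 = 8110/3 + 0 = 8110/3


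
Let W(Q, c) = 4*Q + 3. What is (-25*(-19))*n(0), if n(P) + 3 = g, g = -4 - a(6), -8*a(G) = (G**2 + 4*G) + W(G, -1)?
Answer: 14725/8 ≈ 1840.6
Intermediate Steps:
W(Q, c) = 3 + 4*Q
a(G) = -3/8 - G - G**2/8 (a(G) = -((G**2 + 4*G) + (3 + 4*G))/8 = -(3 + G**2 + 8*G)/8 = -3/8 - G - G**2/8)
g = 55/8 (g = -4 - (-3/8 - 1*6 - 1/8*6**2) = -4 - (-3/8 - 6 - 1/8*36) = -4 - (-3/8 - 6 - 9/2) = -4 - 1*(-87/8) = -4 + 87/8 = 55/8 ≈ 6.8750)
n(P) = 31/8 (n(P) = -3 + 55/8 = 31/8)
(-25*(-19))*n(0) = -25*(-19)*(31/8) = 475*(31/8) = 14725/8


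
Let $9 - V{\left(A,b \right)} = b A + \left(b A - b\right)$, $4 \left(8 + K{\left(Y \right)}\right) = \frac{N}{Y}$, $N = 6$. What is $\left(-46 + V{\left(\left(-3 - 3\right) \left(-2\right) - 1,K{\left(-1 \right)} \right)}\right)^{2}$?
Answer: $\frac{105625}{4} \approx 26406.0$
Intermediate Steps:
$K{\left(Y \right)} = -8 + \frac{3}{2 Y}$ ($K{\left(Y \right)} = -8 + \frac{6 \frac{1}{Y}}{4} = -8 + \frac{3}{2 Y}$)
$V{\left(A,b \right)} = 9 + b - 2 A b$ ($V{\left(A,b \right)} = 9 - \left(b A + \left(b A - b\right)\right) = 9 - \left(A b + \left(A b - b\right)\right) = 9 - \left(A b + \left(- b + A b\right)\right) = 9 - \left(- b + 2 A b\right) = 9 + b - 2 A b$)
$\left(-46 + V{\left(\left(-3 - 3\right) \left(-2\right) - 1,K{\left(-1 \right)} \right)}\right)^{2} = \left(-46 - \left(-1 + \frac{3}{2} + 2 \left(\left(-3 - 3\right) \left(-2\right) - 1\right) \left(-8 + \frac{3}{2 \left(-1\right)}\right)\right)\right)^{2} = \left(-46 + \left(9 + \left(-8 + \frac{3}{2} \left(-1\right)\right) - 2 \left(\left(-6\right) \left(-2\right) - 1\right) \left(-8 + \frac{3}{2} \left(-1\right)\right)\right)\right)^{2} = \left(-46 - \left(\frac{1}{2} + 2 \left(12 - 1\right) \left(-8 - \frac{3}{2}\right)\right)\right)^{2} = \left(-46 - \left(\frac{1}{2} - 209\right)\right)^{2} = \left(-46 + \left(9 - \frac{19}{2} + 209\right)\right)^{2} = \left(-46 + \frac{417}{2}\right)^{2} = \left(\frac{325}{2}\right)^{2} = \frac{105625}{4}$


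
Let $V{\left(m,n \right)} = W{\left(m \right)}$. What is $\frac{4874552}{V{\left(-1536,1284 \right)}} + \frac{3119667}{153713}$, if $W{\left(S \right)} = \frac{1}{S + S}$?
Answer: $- \frac{2301794336441805}{153713} \approx -1.4975 \cdot 10^{10}$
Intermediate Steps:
$W{\left(S \right)} = \frac{1}{2 S}$
$V{\left(m,n \right)} = \frac{1}{2 m}$
$\frac{4874552}{V{\left(-1536,1284 \right)}} + \frac{3119667}{153713} = \frac{4874552}{\frac{1}{2} \frac{1}{-1536}} + \frac{3119667}{153713} = \frac{4874552}{\frac{1}{2} \left(- \frac{1}{1536}\right)} + 3119667 \cdot \frac{1}{153713} = \frac{4874552}{- \frac{1}{3072}} + \frac{3119667}{153713} = 4874552 \left(-3072\right) + \frac{3119667}{153713} = -14974623744 + \frac{3119667}{153713} = - \frac{2301794336441805}{153713}$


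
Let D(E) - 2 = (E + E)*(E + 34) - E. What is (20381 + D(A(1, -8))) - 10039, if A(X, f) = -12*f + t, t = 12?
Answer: 40908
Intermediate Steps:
A(X, f) = 12 - 12*f (A(X, f) = -12*f + 12 = 12 - 12*f)
D(E) = 2 - E + 2*E*(34 + E) (D(E) = 2 + ((E + E)*(E + 34) - E) = 2 + ((2*E)*(34 + E) - E) = 2 + (2*E*(34 + E) - E) = 2 + (-E + 2*E*(34 + E)) = 2 - E + 2*E*(34 + E))
(20381 + D(A(1, -8))) - 10039 = (20381 + (2 + 2*(12 - 12*(-8))² + 67*(12 - 12*(-8)))) - 10039 = (20381 + (2 + 2*(12 + 96)² + 67*(12 + 96))) - 10039 = (20381 + (2 + 2*108² + 67*108)) - 10039 = (20381 + (2 + 2*11664 + 7236)) - 10039 = (20381 + (2 + 23328 + 7236)) - 10039 = (20381 + 30566) - 10039 = 50947 - 10039 = 40908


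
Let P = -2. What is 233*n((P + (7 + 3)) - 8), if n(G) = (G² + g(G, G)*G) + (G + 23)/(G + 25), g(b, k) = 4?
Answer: 5359/25 ≈ 214.36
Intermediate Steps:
n(G) = G² + 4*G + (23 + G)/(25 + G) (n(G) = (G² + 4*G) + (G + 23)/(G + 25) = (G² + 4*G) + (23 + G)/(25 + G) = G² + 4*G + (23 + G)/(25 + G))
233*n((P + (7 + 3)) - 8) = 233*((23 + ((-2 + (7 + 3)) - 8)³ + 29*((-2 + (7 + 3)) - 8)² + 101*((-2 + (7 + 3)) - 8))/(25 + ((-2 + (7 + 3)) - 8))) = 233*((23 + ((-2 + 10) - 8)³ + 29*((-2 + 10) - 8)² + 101*((-2 + 10) - 8))/(25 + ((-2 + 10) - 8))) = 233*((23 + (8 - 8)³ + 29*(8 - 8)² + 101*(8 - 8))/(25 + (8 - 8))) = 233*((23 + 0³ + 29*0² + 101*0)/(25 + 0)) = 233*((23 + 0 + 29*0 + 0)/25) = 233*((23 + 0 + 0 + 0)/25) = 233*((1/25)*23) = 233*(23/25) = 5359/25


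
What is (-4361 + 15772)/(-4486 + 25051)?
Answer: 11411/20565 ≈ 0.55487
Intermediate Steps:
(-4361 + 15772)/(-4486 + 25051) = 11411/20565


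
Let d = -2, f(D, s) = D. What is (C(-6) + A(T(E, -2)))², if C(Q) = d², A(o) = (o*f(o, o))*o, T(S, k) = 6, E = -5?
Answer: 48400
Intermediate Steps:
A(o) = o³ (A(o) = (o*o)*o = o²*o = o³)
C(Q) = 4 (C(Q) = (-2)² = 4)
(C(-6) + A(T(E, -2)))² = (4 + 6³)² = (4 + 216)² = 220² = 48400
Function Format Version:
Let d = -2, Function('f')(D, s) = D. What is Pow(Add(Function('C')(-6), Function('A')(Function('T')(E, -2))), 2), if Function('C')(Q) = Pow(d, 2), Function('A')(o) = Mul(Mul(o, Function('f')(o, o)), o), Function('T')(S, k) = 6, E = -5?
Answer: 48400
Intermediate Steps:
Function('A')(o) = Pow(o, 3) (Function('A')(o) = Mul(Mul(o, o), o) = Mul(Pow(o, 2), o) = Pow(o, 3))
Function('C')(Q) = 4 (Function('C')(Q) = Pow(-2, 2) = 4)
Pow(Add(Function('C')(-6), Function('A')(Function('T')(E, -2))), 2) = Pow(Add(4, Pow(6, 3)), 2) = Pow(Add(4, 216), 2) = Pow(220, 2) = 48400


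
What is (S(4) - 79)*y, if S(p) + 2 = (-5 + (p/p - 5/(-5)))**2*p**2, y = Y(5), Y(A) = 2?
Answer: 126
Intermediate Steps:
y = 2
S(p) = -2 + 9*p**2 (S(p) = -2 + (-5 + (p/p - 5/(-5)))**2*p**2 = -2 + (-5 + (1 - 5*(-1/5)))**2*p**2 = -2 + (-5 + (1 + 1))**2*p**2 = -2 + (-5 + 2)**2*p**2 = -2 + (-3)**2*p**2 = -2 + 9*p**2)
(S(4) - 79)*y = ((-2 + 9*4**2) - 79)*2 = ((-2 + 9*16) - 79)*2 = ((-2 + 144) - 79)*2 = (142 - 79)*2 = 63*2 = 126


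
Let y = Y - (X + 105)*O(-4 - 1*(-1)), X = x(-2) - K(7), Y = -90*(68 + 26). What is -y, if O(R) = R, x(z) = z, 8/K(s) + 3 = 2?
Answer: 8127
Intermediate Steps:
K(s) = -8 (K(s) = 8/(-3 + 2) = 8/(-1) = 8*(-1) = -8)
Y = -8460 (Y = -90*94 = -8460)
X = 6 (X = -2 - 1*(-8) = -2 + 8 = 6)
y = -8127 (y = -8460 - (6 + 105)*(-4 - 1*(-1)) = -8460 - 111*(-4 + 1) = -8460 - 111*(-3) = -8460 - 1*(-333) = -8460 + 333 = -8127)
-y = -1*(-8127) = 8127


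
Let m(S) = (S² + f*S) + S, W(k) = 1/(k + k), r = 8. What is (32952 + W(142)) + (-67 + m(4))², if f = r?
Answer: 9422269/284 ≈ 33177.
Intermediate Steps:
W(k) = 1/(2*k)
f = 8
m(S) = S² + 9*S (m(S) = (S² + 8*S) + S = S² + 9*S)
(32952 + W(142)) + (-67 + m(4))² = (32952 + (½)/142) + (-67 + 4*(9 + 4))² = (32952 + (½)*(1/142)) + (-67 + 4*13)² = (32952 + 1/284) + (-67 + 52)² = 9358369/284 + (-15)² = 9358369/284 + 225 = 9422269/284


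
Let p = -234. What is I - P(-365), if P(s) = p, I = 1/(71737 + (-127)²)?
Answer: 20560645/87866 ≈ 234.00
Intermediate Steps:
I = 1/87866 (I = 1/(71737 + 16129) = 1/87866 ≈ 1.1381e-5)
P(s) = -234
I - P(-365) = 1/87866 - 1*(-234) = 1/87866 + 234 = 20560645/87866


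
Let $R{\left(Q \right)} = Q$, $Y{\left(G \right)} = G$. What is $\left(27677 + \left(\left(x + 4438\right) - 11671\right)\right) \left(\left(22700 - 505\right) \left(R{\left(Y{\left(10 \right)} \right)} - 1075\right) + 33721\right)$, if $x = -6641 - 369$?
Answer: $-317095518036$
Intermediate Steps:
$x = -7010$
$\left(27677 + \left(\left(x + 4438\right) - 11671\right)\right) \left(\left(22700 - 505\right) \left(R{\left(Y{\left(10 \right)} \right)} - 1075\right) + 33721\right) = \left(27677 + \left(\left(-7010 + 4438\right) - 11671\right)\right) \left(\left(22700 - 505\right) \left(10 - 1075\right) + 33721\right) = \left(27677 - 14243\right) \left(22195 \left(-1065\right) + 33721\right) = \left(27677 - 14243\right) \left(-23637675 + 33721\right) = 13434 \left(-23603954\right) = -317095518036$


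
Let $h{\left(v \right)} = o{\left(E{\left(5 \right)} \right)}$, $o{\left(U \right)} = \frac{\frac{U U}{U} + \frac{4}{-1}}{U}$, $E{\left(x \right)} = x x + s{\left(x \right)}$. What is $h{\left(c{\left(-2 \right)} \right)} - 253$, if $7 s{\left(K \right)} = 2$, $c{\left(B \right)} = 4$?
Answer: $- \frac{44632}{177} \approx -252.16$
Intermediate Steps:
$s{\left(K \right)} = \frac{2}{7}$ ($s{\left(K \right)} = \frac{1}{7} \cdot 2 = \frac{2}{7}$)
$E{\left(x \right)} = \frac{2}{7} + x^{2}$ ($E{\left(x \right)} = x x + \frac{2}{7} = x^{2} + \frac{2}{7} = \frac{2}{7} + x^{2}$)
$o{\left(U \right)} = \frac{-4 + U}{U}$ ($o{\left(U \right)} = \frac{\frac{U^{2}}{U} + 4 \left(-1\right)}{U} = \frac{U - 4}{U} = \frac{-4 + U}{U}$)
$h{\left(v \right)} = \frac{149}{177}$ ($h{\left(v \right)} = \frac{-4 + \left(\frac{2}{7} + 5^{2}\right)}{\frac{2}{7} + 5^{2}} = \frac{-4 + \left(\frac{2}{7} + 25\right)}{\frac{2}{7} + 25} = \frac{-4 + \frac{177}{7}}{\frac{177}{7}} = \frac{7}{177} \cdot \frac{149}{7} = \frac{149}{177}$)
$h{\left(c{\left(-2 \right)} \right)} - 253 = \frac{149}{177} - 253 = - \frac{44632}{177}$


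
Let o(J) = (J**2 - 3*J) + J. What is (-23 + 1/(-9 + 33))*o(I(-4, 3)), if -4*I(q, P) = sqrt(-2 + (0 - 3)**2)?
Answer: -3857/384 - 551*sqrt(7)/48 ≈ -40.415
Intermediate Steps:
I(q, P) = -sqrt(7)/4 (I(q, P) = -sqrt(-2 + (0 - 3)**2)/4 = -sqrt(-2 + (-3)**2)/4 = -sqrt(-2 + 9)/4 = -sqrt(7)/4)
o(J) = J**2 - 2*J
(-23 + 1/(-9 + 33))*o(I(-4, 3)) = (-23 + 1/(-9 + 33))*((-sqrt(7)/4)*(-2 - sqrt(7)/4)) = (-23 + 1/24)*(-sqrt(7)*(-2 - sqrt(7)/4)/4) = -(-551)*sqrt(7)*(-2 - sqrt(7)/4)/96 = 551*sqrt(7)*(-2 - sqrt(7)/4)/96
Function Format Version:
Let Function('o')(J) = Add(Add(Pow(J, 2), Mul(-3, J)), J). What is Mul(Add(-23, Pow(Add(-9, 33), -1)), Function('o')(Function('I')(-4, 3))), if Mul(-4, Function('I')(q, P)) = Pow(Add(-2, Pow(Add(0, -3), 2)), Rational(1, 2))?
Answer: Add(Rational(-3857, 384), Mul(Rational(-551, 48), Pow(7, Rational(1, 2)))) ≈ -40.415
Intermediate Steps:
Function('I')(q, P) = Mul(Rational(-1, 4), Pow(7, Rational(1, 2))) (Function('I')(q, P) = Mul(Rational(-1, 4), Pow(Add(-2, Pow(Add(0, -3), 2)), Rational(1, 2))) = Mul(Rational(-1, 4), Pow(Add(-2, Pow(-3, 2)), Rational(1, 2))) = Mul(Rational(-1, 4), Pow(Add(-2, 9), Rational(1, 2))) = Mul(Rational(-1, 4), Pow(7, Rational(1, 2))))
Function('o')(J) = Add(Pow(J, 2), Mul(-2, J))
Mul(Add(-23, Pow(Add(-9, 33), -1)), Function('o')(Function('I')(-4, 3))) = Mul(Add(-23, Pow(Add(-9, 33), -1)), Mul(Mul(Rational(-1, 4), Pow(7, Rational(1, 2))), Add(-2, Mul(Rational(-1, 4), Pow(7, Rational(1, 2)))))) = Mul(Add(-23, Pow(24, -1)), Mul(Rational(-1, 4), Pow(7, Rational(1, 2)), Add(-2, Mul(Rational(-1, 4), Pow(7, Rational(1, 2)))))) = Mul(Add(-23, Rational(1, 24)), Mul(Rational(-1, 4), Pow(7, Rational(1, 2)), Add(-2, Mul(Rational(-1, 4), Pow(7, Rational(1, 2)))))) = Mul(Rational(-551, 24), Mul(Rational(-1, 4), Pow(7, Rational(1, 2)), Add(-2, Mul(Rational(-1, 4), Pow(7, Rational(1, 2)))))) = Mul(Rational(551, 96), Pow(7, Rational(1, 2)), Add(-2, Mul(Rational(-1, 4), Pow(7, Rational(1, 2)))))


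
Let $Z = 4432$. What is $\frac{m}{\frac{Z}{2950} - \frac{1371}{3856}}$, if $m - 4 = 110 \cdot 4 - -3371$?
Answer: $\frac{21698194000}{6522671} \approx 3326.6$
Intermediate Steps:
$m = 3815$ ($m = 4 + \left(110 \cdot 4 - -3371\right) = 4 + \left(440 + 3371\right) = 4 + 3811 = 3815$)
$\frac{m}{\frac{Z}{2950} - \frac{1371}{3856}} = \frac{3815}{\frac{4432}{2950} - \frac{1371}{3856}} = \frac{3815}{4432 \cdot \frac{1}{2950} - \frac{1371}{3856}} = \frac{3815}{\frac{2216}{1475} - \frac{1371}{3856}} = \frac{3815}{\frac{6522671}{5687600}} = 3815 \cdot \frac{5687600}{6522671} = \frac{21698194000}{6522671}$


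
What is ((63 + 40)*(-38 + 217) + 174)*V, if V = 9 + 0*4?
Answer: 167499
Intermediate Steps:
V = 9 (V = 9 + 0 = 9)
((63 + 40)*(-38 + 217) + 174)*V = ((63 + 40)*(-38 + 217) + 174)*9 = (103*179 + 174)*9 = (18437 + 174)*9 = 18611*9 = 167499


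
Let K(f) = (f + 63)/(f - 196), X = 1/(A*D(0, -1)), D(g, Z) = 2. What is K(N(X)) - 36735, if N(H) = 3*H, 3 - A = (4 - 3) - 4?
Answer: -28763758/783 ≈ -36735.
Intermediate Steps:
A = 6 (A = 3 - ((4 - 3) - 4) = 3 - (1 - 4) = 3 - 1*(-3) = 3 + 3 = 6)
X = 1/12 (X = 1/(6*2) = 1/12 ≈ 0.083333)
K(f) = (63 + f)/(-196 + f)
K(N(X)) - 36735 = (63 + 3*(1/12))/(-196 + 3*(1/12)) - 36735 = (63 + ¼)/(-196 + ¼) - 36735 = (253/4)/(-783/4) - 36735 = -4/783*253/4 - 36735 = -253/783 - 36735 = -28763758/783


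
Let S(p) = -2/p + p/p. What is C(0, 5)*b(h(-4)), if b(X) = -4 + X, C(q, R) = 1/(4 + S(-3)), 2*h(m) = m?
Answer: -18/17 ≈ -1.0588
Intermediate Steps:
S(p) = 1 - 2/p (S(p) = -2/p + 1 = 1 - 2/p)
h(m) = m/2
C(q, R) = 3/17 (C(q, R) = 1/(4 + (-2 - 3)/(-3)) = 1/(4 - ⅓*(-5)) = 1/(4 + 5/3) = 1/(17/3) = 3/17)
C(0, 5)*b(h(-4)) = 3*(-4 + (½)*(-4))/17 = 3*(-4 - 2)/17 = (3/17)*(-6) = -18/17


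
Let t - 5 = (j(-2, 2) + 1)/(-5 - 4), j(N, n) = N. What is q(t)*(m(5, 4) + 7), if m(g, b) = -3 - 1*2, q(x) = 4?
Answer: 8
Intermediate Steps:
t = 46/9 (t = 5 + (-2 + 1)/(-5 - 4) = 5 - 1/(-9) = 5 - 1*(-⅑) = 5 + ⅑ = 46/9 ≈ 5.1111)
m(g, b) = -5 (m(g, b) = -3 - 2 = -5)
q(t)*(m(5, 4) + 7) = 4*(-5 + 7) = 4*2 = 8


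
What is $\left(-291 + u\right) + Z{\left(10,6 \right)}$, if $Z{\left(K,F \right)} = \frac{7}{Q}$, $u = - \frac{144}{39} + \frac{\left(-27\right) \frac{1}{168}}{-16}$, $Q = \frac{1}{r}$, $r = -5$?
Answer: $- \frac{3840139}{11648} \approx -329.68$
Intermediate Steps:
$Q = - \frac{1}{5}$ ($Q = \frac{1}{-5} = - \frac{1}{5} \approx -0.2$)
$u = - \frac{42891}{11648}$ ($u = \left(-144\right) \frac{1}{39} + \left(-27\right) \frac{1}{168} \left(- \frac{1}{16}\right) = - \frac{48}{13} - - \frac{9}{896} = - \frac{48}{13} + \frac{9}{896} = - \frac{42891}{11648} \approx -3.6823$)
$Z{\left(K,F \right)} = -35$ ($Z{\left(K,F \right)} = \frac{7}{- \frac{1}{5}} = 7 \left(-5\right) = -35$)
$\left(-291 + u\right) + Z{\left(10,6 \right)} = \left(-291 - \frac{42891}{11648}\right) - 35 = - \frac{3432459}{11648} - 35 = - \frac{3840139}{11648}$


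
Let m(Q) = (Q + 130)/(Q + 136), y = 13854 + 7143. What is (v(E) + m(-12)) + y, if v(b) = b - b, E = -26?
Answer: 1301873/62 ≈ 20998.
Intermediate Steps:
v(b) = 0
y = 20997
m(Q) = (130 + Q)/(136 + Q)
(v(E) + m(-12)) + y = (0 + (130 - 12)/(136 - 12)) + 20997 = (0 + 118/124) + 20997 = (0 + (1/124)*118) + 20997 = (0 + 59/62) + 20997 = 59/62 + 20997 = 1301873/62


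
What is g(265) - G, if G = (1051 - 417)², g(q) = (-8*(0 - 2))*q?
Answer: -397716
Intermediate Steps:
g(q) = 16*q (g(q) = (-8*(-2))*q = 16*q)
G = 401956 (G = 634² = 401956)
g(265) - G = 16*265 - 1*401956 = 4240 - 401956 = -397716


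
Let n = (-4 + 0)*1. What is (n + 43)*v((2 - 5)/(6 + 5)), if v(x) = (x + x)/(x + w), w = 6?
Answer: -26/7 ≈ -3.7143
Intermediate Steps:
v(x) = 2*x/(6 + x) (v(x) = (x + x)/(x + 6) = (2*x)/(6 + x) = 2*x/(6 + x))
n = -4 (n = -4*1 = -4)
(n + 43)*v((2 - 5)/(6 + 5)) = (-4 + 43)*(2*((2 - 5)/(6 + 5))/(6 + (2 - 5)/(6 + 5))) = 39*(2*(-3/11)/(6 - 3/11)) = 39*(2*(-3/11)/(63/11)) = 39*(2*(-3/11)*(11/63)) = 39*(-2/21) = -26/7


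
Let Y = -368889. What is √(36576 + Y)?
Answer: I*√332313 ≈ 576.47*I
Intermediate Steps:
√(36576 + Y) = √(36576 - 368889) = √(-332313) = I*√332313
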